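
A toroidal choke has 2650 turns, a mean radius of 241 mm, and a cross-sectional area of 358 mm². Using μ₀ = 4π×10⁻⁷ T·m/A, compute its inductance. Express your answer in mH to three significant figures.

L ≈ 2.09 mH

For a thin toroid, L = μ₀N²A/(2πR).
L = (4π×10⁻⁷)(2650)²(3.580×10^-4) / (2π×0.241 m) = 2.086×10^-3 H.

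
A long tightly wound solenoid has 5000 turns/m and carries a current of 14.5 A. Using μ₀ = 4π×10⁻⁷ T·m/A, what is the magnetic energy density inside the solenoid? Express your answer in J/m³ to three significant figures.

B = μ₀nI = (4π×10⁻⁷)(5.000×10^3)(14.5) = 9.111×10^-2 T.
u = B²/(2μ₀) = (9.111×10^-2)²/(2×4π×10⁻⁷) = 3.303×10^3 J/m³.

u ≈ 3300 J/m³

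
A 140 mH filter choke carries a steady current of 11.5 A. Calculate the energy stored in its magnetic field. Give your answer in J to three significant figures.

Stored magnetic energy: U = ½LI².
U = ½(0.14 H)(11.5 A)² = 9.258 J.

U ≈ 9.26 J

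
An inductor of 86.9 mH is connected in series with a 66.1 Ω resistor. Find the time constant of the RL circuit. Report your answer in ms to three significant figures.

τ = L/R = (8.690×10^-2 H)/(66.1 Ω) = 1.3147×10^-3 s.

τ ≈ 1.31 ms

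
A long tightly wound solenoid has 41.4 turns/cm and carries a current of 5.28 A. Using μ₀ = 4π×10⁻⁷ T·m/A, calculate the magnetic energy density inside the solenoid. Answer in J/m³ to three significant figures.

u ≈ 300 J/m³

B = μ₀nI = (4π×10⁻⁷)(4.140×10^3)(5.28) = 2.747×10^-2 T.
u = B²/(2μ₀) = (2.747×10^-2)²/(2×4π×10⁻⁷) = 300.2 J/m³.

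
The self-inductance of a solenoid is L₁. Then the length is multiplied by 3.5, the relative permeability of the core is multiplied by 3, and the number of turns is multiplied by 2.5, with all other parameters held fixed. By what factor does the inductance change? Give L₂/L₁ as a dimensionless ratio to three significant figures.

For a solenoid, L ∝ μᵣN²A/ℓ.
L₂/L₁ = (3.5)^-1 × (3) × (2.5)^2 = 5.36.

L₂/L₁ = 5.36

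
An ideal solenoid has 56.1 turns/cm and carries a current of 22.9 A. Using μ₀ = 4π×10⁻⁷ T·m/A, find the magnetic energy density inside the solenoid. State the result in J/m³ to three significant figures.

B = μ₀nI = (4π×10⁻⁷)(5.610×10^3)(22.9) = 0.1614 T.
u = B²/(2μ₀) = (0.1614)²/(2×4π×10⁻⁷) = 1.037×10^4 J/m³.

u ≈ 10400 J/m³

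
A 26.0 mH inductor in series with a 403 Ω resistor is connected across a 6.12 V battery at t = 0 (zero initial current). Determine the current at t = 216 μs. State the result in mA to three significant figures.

I ≈ 14.7 mA

τ = L/R = 2.600×10^-2/403 = 6.452×10^-5 s; final current I_∞ = ε/R = 6.12/403 = 1.519×10^-2 A.
I(t) = I_∞(1 − e^(−t/τ)) with t/τ = 3.348.
I = (1.519×10^-2)(1 − e^(−3.348)) = 1.465×10^-2 A.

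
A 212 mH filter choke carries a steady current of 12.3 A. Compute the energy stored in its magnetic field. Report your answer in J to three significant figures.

Stored magnetic energy: U = ½LI².
U = ½(0.212 H)(12.3 A)² = 16.04 J.

U ≈ 16.0 J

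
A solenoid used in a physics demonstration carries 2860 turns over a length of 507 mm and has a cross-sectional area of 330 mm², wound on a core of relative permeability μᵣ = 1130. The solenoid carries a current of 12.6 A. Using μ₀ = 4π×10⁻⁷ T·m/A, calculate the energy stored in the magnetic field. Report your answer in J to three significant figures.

U ≈ 600 J

A = 330 mm² = 3.300×10^-4 m².
L = μ₀μᵣN²A/ℓ = (4π×10⁻⁷)(1130)(2860)²(3.300×10^-4)/(0.507) = 7.56 H.
U = ½LI² = ½(7.56)(12.6)² = 600.1 J.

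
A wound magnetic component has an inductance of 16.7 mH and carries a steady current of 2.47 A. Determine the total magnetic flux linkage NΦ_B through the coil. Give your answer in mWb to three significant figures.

From L = NΦ_B/I, the flux linkage is NΦ_B = LI.
NΦ_B = (1.670×10^-2 H)(2.47 A) = 4.1249×10^-2 Wb.

NΦ_B ≈ 41.2 mWb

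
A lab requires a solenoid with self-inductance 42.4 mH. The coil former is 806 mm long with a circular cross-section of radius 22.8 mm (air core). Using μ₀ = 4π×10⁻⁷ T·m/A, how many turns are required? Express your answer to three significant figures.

N ≈ 4080 turns

A = πr² = π(2.280×10^-2 m)² = 1.633×10^-3 m².
From L = μ₀N²A/ℓ, N = √(Lℓ / (μ₀A)).
N = √[(4.240×10^-2)(0.806) / ((4π×10⁻⁷)×1.633×10^-3)] = √(1.665×10^7) ≈ 4080.7.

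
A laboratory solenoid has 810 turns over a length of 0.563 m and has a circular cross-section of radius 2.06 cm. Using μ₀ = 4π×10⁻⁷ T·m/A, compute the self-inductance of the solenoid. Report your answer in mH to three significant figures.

A = πr² = π(2.060×10^-2 m)² = 1.333×10^-3 m².
For a long solenoid, L = μ₀N²A/ℓ.
L = (4π×10⁻⁷)(810)²(1.333×10^-3)/(0.563 m) = 1.952×10^-3 H.

L ≈ 1.95 mH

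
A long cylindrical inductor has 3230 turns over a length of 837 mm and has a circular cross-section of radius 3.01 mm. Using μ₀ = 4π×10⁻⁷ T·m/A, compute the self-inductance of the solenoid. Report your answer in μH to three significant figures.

L ≈ 446 μH

A = πr² = π(3.010×10^-3 m)² = 2.846×10^-5 m².
For a long solenoid, L = μ₀N²A/ℓ.
L = (4π×10⁻⁷)(3230)²(2.846×10^-5)/(0.837 m) = 4.458×10^-4 H.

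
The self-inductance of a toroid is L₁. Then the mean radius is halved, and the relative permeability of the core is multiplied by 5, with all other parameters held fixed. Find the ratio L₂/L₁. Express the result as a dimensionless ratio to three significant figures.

L₂/L₁ = 10.0

For a toroid, L ∝ μᵣN²A/R.
L₂/L₁ = (0.5)^-1 × (5) = 10.0.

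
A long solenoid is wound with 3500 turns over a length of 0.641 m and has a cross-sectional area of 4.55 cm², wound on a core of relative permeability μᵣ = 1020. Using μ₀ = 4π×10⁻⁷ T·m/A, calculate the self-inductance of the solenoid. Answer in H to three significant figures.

L ≈ 11.1 H

A = 4.55 cm² = 4.550×10^-4 m².
For a long solenoid, L = μ₀μᵣN²A/ℓ.
L = (4π×10⁻⁷)(1020)(3500)²(4.550×10^-4)/(0.641 m) = 11.145 H.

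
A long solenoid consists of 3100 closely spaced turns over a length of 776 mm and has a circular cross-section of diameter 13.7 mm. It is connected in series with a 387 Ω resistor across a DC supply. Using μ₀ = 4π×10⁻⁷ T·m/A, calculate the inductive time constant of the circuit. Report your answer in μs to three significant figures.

A = π(d/2)² = π(6.850×10^-3 m)² = 1.474×10^-4 m².
L = μ₀N²A/ℓ = (4π×10⁻⁷)(3100)²(1.474×10^-4)/(0.776) = 2.294×10^-3 H.
τ = L/R = (2.294×10^-3)/(387) = 5.928×10^-6 s.

τ ≈ 5.93 μs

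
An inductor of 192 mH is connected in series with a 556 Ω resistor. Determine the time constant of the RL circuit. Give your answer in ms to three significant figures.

τ ≈ 0.345 ms

τ = L/R = (0.192 H)/(556 Ω) = 3.453×10^-4 s.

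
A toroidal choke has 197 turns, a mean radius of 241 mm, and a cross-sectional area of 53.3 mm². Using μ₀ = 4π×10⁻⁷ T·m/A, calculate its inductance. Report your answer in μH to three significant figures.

For a thin toroid, L = μ₀N²A/(2πR).
L = (4π×10⁻⁷)(197)²(5.330×10^-5) / (2π×0.241 m) = 1.717×10^-6 H.

L ≈ 1.72 μH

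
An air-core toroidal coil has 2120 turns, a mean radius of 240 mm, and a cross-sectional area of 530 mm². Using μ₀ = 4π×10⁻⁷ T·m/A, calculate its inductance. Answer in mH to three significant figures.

For a thin toroid, L = μ₀N²A/(2πR).
L = (4π×10⁻⁷)(2120)²(5.300×10^-4) / (2π×0.24 m) = 1.985×10^-3 H.

L ≈ 1.99 mH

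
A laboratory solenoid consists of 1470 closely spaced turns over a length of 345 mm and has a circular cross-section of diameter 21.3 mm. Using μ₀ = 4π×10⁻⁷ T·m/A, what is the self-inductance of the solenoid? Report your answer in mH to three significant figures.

L ≈ 2.80 mH

A = π(d/2)² = π(1.065×10^-2 m)² = 3.563×10^-4 m².
For a long solenoid, L = μ₀N²A/ℓ.
L = (4π×10⁻⁷)(1470)²(3.563×10^-4)/(0.345 m) = 2.8046×10^-3 H.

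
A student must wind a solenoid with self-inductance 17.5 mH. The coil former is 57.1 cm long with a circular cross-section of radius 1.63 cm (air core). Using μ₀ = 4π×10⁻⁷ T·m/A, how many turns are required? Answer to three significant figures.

N ≈ 3090 turns

A = πr² = π(1.630×10^-2 m)² = 8.347×10^-4 m².
From L = μ₀N²A/ℓ, N = √(Lℓ / (μ₀A)).
N = √[(1.750×10^-2)(0.571) / ((4π×10⁻⁷)×8.347×10^-4)] = √(9.527×10^6) ≈ 3086.5.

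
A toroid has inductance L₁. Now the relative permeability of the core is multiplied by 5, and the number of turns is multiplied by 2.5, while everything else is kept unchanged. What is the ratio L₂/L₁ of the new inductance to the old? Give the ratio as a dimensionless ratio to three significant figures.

For a toroid, L ∝ μᵣN²A/R.
L₂/L₁ = (5) × (2.5)^2 = 31.3.

L₂/L₁ = 31.3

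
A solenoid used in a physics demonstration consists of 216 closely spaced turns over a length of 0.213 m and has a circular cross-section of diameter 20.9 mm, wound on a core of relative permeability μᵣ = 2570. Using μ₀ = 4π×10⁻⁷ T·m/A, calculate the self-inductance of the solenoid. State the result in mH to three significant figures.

L ≈ 243 mH

A = π(d/2)² = π(1.045×10^-2 m)² = 3.431×10^-4 m².
For a long solenoid, L = μ₀μᵣN²A/ℓ.
L = (4π×10⁻⁷)(2570)(216)²(3.431×10^-4)/(0.213 m) = 0.2427 H.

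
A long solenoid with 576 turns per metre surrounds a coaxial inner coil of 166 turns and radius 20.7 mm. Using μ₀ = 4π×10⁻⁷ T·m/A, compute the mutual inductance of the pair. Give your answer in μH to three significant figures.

M ≈ 162 μH

The outer solenoid produces a uniform field B₁ = μ₀n₁I₁ across the inner coil,
so the flux linkage is N₂Φ = N₂B₁A₂ = μ₀n₁N₂A₂·I₁, giving M = μ₀n₁N₂A₂.
A₂ = πr² = π(2.070×10^-2 m)² = 1.346×10^-3 m².
M = (4π×10⁻⁷)(576)(166)(1.346×10^-3) = 1.617×10^-4 H.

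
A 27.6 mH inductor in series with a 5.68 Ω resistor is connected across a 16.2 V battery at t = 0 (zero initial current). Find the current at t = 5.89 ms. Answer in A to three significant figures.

τ = L/R = 2.760×10^-2/5.68 = 4.859×10^-3 s; final current I_∞ = ε/R = 16.2/5.68 = 2.852 A.
I(t) = I_∞(1 − e^(−t/τ)) with t/τ = 1.212.
I = (2.852)(1 − e^(−1.212)) = 2.003 A.

I ≈ 2.00 A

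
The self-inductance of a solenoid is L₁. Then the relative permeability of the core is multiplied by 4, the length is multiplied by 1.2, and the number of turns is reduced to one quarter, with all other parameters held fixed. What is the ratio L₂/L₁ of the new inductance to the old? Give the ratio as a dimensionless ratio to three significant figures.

For a solenoid, L ∝ μᵣN²A/ℓ.
L₂/L₁ = (4) × (1.2)^-1 × (0.25)^2 = 0.208.

L₂/L₁ = 0.208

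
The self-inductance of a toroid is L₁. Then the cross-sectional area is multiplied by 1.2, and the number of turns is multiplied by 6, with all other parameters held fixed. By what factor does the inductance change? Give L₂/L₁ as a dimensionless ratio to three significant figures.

For a toroid, L ∝ μᵣN²A/R.
L₂/L₁ = (1.2) × (6)^2 = 43.2.

L₂/L₁ = 43.2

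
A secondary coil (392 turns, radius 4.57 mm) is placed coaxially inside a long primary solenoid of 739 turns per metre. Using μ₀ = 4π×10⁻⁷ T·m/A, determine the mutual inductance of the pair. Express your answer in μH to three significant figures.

The outer solenoid produces a uniform field B₁ = μ₀n₁I₁ across the inner coil,
so the flux linkage is N₂Φ = N₂B₁A₂ = μ₀n₁N₂A₂·I₁, giving M = μ₀n₁N₂A₂.
A₂ = πr² = π(4.570×10^-3 m)² = 6.561×10^-5 m².
M = (4π×10⁻⁷)(739)(392)(6.561×10^-5) = 2.388×10^-5 H.

M ≈ 23.9 μH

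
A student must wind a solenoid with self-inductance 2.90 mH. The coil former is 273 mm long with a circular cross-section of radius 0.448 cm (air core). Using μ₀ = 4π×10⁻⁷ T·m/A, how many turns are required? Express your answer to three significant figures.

A = πr² = π(4.480×10^-3 m)² = 6.305×10^-5 m².
From L = μ₀N²A/ℓ, N = √(Lℓ / (μ₀A)).
N = √[(2.900×10^-3)(0.273) / ((4π×10⁻⁷)×6.305×10^-5)] = √(9.992×10^6) ≈ 3161.0.

N ≈ 3160 turns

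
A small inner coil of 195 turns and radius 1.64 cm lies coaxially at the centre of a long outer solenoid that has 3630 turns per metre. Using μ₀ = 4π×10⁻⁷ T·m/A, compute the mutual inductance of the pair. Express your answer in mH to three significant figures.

The outer solenoid produces a uniform field B₁ = μ₀n₁I₁ across the inner coil,
so the flux linkage is N₂Φ = N₂B₁A₂ = μ₀n₁N₂A₂·I₁, giving M = μ₀n₁N₂A₂.
A₂ = πr² = π(1.640×10^-2 m)² = 8.450×10^-4 m².
M = (4π×10⁻⁷)(3630)(195)(8.450×10^-4) = 7.516×10^-4 H.

M ≈ 0.752 mH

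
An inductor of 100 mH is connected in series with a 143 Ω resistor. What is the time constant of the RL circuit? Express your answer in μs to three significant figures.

τ ≈ 699 μs

τ = L/R = (0.1 H)/(143 Ω) = 6.993×10^-4 s.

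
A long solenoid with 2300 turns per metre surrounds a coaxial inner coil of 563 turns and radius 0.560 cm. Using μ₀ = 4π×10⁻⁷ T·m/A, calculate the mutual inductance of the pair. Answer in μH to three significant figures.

The outer solenoid produces a uniform field B₁ = μ₀n₁I₁ across the inner coil,
so the flux linkage is N₂Φ = N₂B₁A₂ = μ₀n₁N₂A₂·I₁, giving M = μ₀n₁N₂A₂.
A₂ = πr² = π(5.600×10^-3 m)² = 9.852×10^-5 m².
M = (4π×10⁻⁷)(2300)(563)(9.852×10^-5) = 1.603×10^-4 H.

M ≈ 160 μH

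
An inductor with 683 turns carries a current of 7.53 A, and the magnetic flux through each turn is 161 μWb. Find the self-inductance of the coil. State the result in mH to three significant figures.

Self-inductance is defined by L = NΦ_B/I (flux linkage over current).
L = (683)(1.610×10^-4 Wb)/(7.53 A) = 1.460×10^-2 H.

L ≈ 14.6 mH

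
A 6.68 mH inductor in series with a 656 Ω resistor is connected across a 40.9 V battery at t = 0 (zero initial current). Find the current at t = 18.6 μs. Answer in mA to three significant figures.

τ = L/R = 6.680×10^-3/656 = 1.018×10^-5 s; final current I_∞ = ε/R = 40.9/656 = 6.2348×10^-2 A.
I(t) = I_∞(1 − e^(−t/τ)) with t/τ = 1.827.
I = (6.2348×10^-2)(1 − e^(−1.827)) = 5.231×10^-2 A.

I ≈ 52.3 mA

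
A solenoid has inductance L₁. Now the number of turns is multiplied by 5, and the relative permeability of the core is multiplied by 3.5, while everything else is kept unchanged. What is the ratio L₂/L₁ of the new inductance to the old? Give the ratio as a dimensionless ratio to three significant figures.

L₂/L₁ = 87.5

For a solenoid, L ∝ μᵣN²A/ℓ.
L₂/L₁ = (5)^2 × (3.5) = 87.5.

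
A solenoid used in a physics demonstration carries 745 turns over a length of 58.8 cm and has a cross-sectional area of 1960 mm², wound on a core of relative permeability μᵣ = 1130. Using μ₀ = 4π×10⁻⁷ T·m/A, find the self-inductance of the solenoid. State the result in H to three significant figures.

L ≈ 2.63 H

A = 1960 mm² = 1.960×10^-3 m².
For a long solenoid, L = μ₀μᵣN²A/ℓ.
L = (4π×10⁻⁷)(1130)(745)²(1.960×10^-3)/(0.588 m) = 2.627 H.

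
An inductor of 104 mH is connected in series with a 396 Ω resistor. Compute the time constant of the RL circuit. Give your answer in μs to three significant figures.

τ ≈ 263 μs

τ = L/R = (0.104 H)/(396 Ω) = 2.626×10^-4 s.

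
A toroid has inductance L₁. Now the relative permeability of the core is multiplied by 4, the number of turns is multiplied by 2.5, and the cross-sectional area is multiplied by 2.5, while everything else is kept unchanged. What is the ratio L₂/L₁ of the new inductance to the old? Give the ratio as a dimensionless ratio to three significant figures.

L₂/L₁ = 62.5

For a toroid, L ∝ μᵣN²A/R.
L₂/L₁ = (4) × (2.5)^2 × (2.5) = 62.5.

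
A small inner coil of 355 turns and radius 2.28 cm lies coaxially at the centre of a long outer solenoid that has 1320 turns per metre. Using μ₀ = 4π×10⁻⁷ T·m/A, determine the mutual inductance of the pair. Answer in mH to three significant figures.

The outer solenoid produces a uniform field B₁ = μ₀n₁I₁ across the inner coil,
so the flux linkage is N₂Φ = N₂B₁A₂ = μ₀n₁N₂A₂·I₁, giving M = μ₀n₁N₂A₂.
A₂ = πr² = π(2.280×10^-2 m)² = 1.633×10^-3 m².
M = (4π×10⁻⁷)(1320)(355)(1.633×10^-3) = 9.617×10^-4 H.

M ≈ 0.962 mH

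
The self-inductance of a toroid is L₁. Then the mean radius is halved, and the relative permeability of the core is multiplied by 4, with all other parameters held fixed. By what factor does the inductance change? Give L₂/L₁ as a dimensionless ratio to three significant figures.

L₂/L₁ = 8.00

For a toroid, L ∝ μᵣN²A/R.
L₂/L₁ = (0.5)^-1 × (4) = 8.00.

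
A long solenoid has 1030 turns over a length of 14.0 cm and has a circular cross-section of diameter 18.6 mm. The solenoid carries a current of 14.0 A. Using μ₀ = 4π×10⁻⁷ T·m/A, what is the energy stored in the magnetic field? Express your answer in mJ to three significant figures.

U ≈ 254 mJ

A = π(d/2)² = π(9.300×10^-3 m)² = 2.717×10^-4 m².
L = μ₀N²A/ℓ = (4π×10⁻⁷)(1030)²(2.717×10^-4)/(0.14) = 2.587×10^-3 H.
U = ½LI² = ½(2.587×10^-3)(14.0)² = 0.2536 J.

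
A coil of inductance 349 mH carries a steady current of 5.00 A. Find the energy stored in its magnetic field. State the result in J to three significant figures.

Stored magnetic energy: U = ½LI².
U = ½(0.349 H)(5.00 A)² = 4.362 J.

U ≈ 4.36 J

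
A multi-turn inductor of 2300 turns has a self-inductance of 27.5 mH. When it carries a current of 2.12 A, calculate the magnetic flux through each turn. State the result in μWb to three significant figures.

Φ_B ≈ 25.3 μWb

From L = NΦ_B/I, the flux per turn is Φ_B = LI/N.
Φ_B = (2.750×10^-2 H)(2.12 A)/2300 = 2.5348×10^-5 Wb.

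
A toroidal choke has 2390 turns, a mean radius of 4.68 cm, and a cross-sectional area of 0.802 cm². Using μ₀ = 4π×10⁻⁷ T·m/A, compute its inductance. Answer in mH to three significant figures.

L ≈ 1.96 mH

For a thin toroid, L = μ₀N²A/(2πR).
L = (4π×10⁻⁷)(2390)²(8.020×10^-5) / (2π×4.680×10^-2 m) = 1.958×10^-3 H.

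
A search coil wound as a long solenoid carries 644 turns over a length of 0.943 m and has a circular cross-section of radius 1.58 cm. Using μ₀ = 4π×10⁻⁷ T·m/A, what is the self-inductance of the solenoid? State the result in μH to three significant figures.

A = πr² = π(1.580×10^-2 m)² = 7.843×10^-4 m².
For a long solenoid, L = μ₀N²A/ℓ.
L = (4π×10⁻⁷)(644)²(7.843×10^-4)/(0.943 m) = 4.334×10^-4 H.

L ≈ 433 μH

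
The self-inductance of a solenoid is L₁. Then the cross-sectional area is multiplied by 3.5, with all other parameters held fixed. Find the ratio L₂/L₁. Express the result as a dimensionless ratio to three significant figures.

For a solenoid, L ∝ μᵣN²A/ℓ.
L₂/L₁ = (3.5) = 3.50.

L₂/L₁ = 3.50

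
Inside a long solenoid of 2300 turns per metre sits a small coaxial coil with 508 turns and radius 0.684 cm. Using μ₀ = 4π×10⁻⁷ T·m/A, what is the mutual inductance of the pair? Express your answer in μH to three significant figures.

The outer solenoid produces a uniform field B₁ = μ₀n₁I₁ across the inner coil,
so the flux linkage is N₂Φ = N₂B₁A₂ = μ₀n₁N₂A₂·I₁, giving M = μ₀n₁N₂A₂.
A₂ = πr² = π(6.840×10^-3 m)² = 1.470×10^-4 m².
M = (4π×10⁻⁷)(2300)(508)(1.470×10^-4) = 2.158×10^-4 H.

M ≈ 216 μH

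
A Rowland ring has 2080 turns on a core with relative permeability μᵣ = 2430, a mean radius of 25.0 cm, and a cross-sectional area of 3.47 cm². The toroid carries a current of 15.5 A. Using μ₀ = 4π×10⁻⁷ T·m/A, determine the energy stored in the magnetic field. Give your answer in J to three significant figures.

U ≈ 351 J

L = μ₀μᵣN²A/(2πR) = (4π×10⁻⁷)(2430)(2080)²(3.470×10^-4)/(2π×0.25) = 2.918 H.
U = ½LI² = ½(2.918)(15.5)² = 350.6 J.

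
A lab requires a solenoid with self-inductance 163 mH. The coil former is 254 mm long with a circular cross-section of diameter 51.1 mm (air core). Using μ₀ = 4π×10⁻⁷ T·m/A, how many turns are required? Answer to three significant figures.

N ≈ 4010 turns

A = π(d/2)² = π(2.555×10^-2 m)² = 2.051×10^-3 m².
From L = μ₀N²A/ℓ, N = √(Lℓ / (μ₀A)).
N = √[(0.163)(0.254) / ((4π×10⁻⁷)×2.051×10^-3)] = √(1.606×10^7) ≈ 4008.1.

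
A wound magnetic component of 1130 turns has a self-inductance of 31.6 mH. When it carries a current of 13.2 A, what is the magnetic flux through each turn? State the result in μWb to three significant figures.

From L = NΦ_B/I, the flux per turn is Φ_B = LI/N.
Φ_B = (3.160×10^-2 H)(13.2 A)/1130 = 3.691×10^-4 Wb.

Φ_B ≈ 369 μWb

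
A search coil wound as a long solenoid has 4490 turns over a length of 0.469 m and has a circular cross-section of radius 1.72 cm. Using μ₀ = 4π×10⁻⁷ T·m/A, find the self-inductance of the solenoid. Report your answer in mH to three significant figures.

L ≈ 50.2 mH

A = πr² = π(1.720×10^-2 m)² = 9.294×10^-4 m².
For a long solenoid, L = μ₀N²A/ℓ.
L = (4π×10⁻⁷)(4490)²(9.294×10^-4)/(0.469 m) = 5.020×10^-2 H.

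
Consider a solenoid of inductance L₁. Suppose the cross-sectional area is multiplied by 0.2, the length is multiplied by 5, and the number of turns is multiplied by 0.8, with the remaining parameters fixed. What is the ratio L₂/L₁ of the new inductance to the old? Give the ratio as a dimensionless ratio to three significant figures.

For a solenoid, L ∝ μᵣN²A/ℓ.
L₂/L₁ = (0.2) × (5)^-1 × (0.8)^2 = 0.0256.

L₂/L₁ = 0.0256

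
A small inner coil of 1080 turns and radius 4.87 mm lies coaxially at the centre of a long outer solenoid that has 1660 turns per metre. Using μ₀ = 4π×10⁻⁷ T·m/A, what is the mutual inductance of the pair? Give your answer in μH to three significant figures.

The outer solenoid produces a uniform field B₁ = μ₀n₁I₁ across the inner coil,
so the flux linkage is N₂Φ = N₂B₁A₂ = μ₀n₁N₂A₂·I₁, giving M = μ₀n₁N₂A₂.
A₂ = πr² = π(4.870×10^-3 m)² = 7.451×10^-5 m².
M = (4π×10⁻⁷)(1660)(1080)(7.451×10^-5) = 1.679×10^-4 H.

M ≈ 168 μH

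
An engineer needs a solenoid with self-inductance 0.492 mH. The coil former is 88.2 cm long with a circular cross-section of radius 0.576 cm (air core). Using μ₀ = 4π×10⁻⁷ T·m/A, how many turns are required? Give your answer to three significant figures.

A = πr² = π(5.760×10^-3 m)² = 1.042×10^-4 m².
From L = μ₀N²A/ℓ, N = √(Lℓ / (μ₀A)).
N = √[(4.920×10^-4)(0.882) / ((4π×10⁻⁷)×1.042×10^-4)] = √(3.313×10^6) ≈ 1820.2.

N ≈ 1820 turns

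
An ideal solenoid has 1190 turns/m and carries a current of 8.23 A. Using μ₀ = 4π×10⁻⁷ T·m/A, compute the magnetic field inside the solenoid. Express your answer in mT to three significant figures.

Inside a long solenoid, B = μ₀nI.
B = (4π×10⁻⁷)(1.190×10^3 m⁻¹)(8.23 A) = 1.231×10^-2 T.

B ≈ 12.3 mT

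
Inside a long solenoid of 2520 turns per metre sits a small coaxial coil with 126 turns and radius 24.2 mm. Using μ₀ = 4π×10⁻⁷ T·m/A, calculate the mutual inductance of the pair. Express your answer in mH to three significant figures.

M ≈ 0.734 mH

The outer solenoid produces a uniform field B₁ = μ₀n₁I₁ across the inner coil,
so the flux linkage is N₂Φ = N₂B₁A₂ = μ₀n₁N₂A₂·I₁, giving M = μ₀n₁N₂A₂.
A₂ = πr² = π(2.420×10^-2 m)² = 1.840×10^-3 m².
M = (4π×10⁻⁷)(2520)(126)(1.840×10^-3) = 7.341×10^-4 H.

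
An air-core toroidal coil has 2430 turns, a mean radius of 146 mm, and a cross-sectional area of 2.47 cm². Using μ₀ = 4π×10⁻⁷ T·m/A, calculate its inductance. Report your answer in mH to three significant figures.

L ≈ 2.00 mH

For a thin toroid, L = μ₀N²A/(2πR).
L = (4π×10⁻⁷)(2430)²(2.470×10^-4) / (2π×0.146 m) = 1.998×10^-3 H.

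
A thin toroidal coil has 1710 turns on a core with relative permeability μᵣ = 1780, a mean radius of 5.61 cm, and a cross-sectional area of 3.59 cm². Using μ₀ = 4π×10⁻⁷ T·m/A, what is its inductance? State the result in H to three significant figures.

For a thin toroid, L = μ₀μᵣN²A/(2πR).
L = (4π×10⁻⁷)(1780)(1710)²(3.590×10^-4) / (2π×5.610×10^-2 m) = 6.662 H.

L ≈ 6.66 H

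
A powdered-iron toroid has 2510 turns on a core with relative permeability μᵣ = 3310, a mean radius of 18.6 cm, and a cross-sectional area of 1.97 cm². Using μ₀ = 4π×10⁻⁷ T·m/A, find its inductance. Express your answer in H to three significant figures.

L ≈ 4.42 H

For a thin toroid, L = μ₀μᵣN²A/(2πR).
L = (4π×10⁻⁷)(3310)(2510)²(1.970×10^-4) / (2π×0.186 m) = 4.417 H.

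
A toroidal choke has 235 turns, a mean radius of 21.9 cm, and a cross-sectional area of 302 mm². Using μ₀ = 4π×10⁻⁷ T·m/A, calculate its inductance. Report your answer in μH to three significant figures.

For a thin toroid, L = μ₀N²A/(2πR).
L = (4π×10⁻⁷)(235)²(3.020×10^-4) / (2π×0.219 m) = 1.523×10^-5 H.

L ≈ 15.2 μH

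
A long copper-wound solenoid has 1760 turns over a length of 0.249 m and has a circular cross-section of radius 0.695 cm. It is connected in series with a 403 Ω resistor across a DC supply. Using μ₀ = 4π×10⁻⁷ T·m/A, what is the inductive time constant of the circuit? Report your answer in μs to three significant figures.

τ ≈ 5.89 μs

A = πr² = π(6.950×10^-3 m)² = 1.517×10^-4 m².
L = μ₀N²A/ℓ = (4π×10⁻⁷)(1760)²(1.517×10^-4)/(0.249) = 2.372×10^-3 H.
τ = L/R = (2.372×10^-3)/(403) = 5.886×10^-6 s.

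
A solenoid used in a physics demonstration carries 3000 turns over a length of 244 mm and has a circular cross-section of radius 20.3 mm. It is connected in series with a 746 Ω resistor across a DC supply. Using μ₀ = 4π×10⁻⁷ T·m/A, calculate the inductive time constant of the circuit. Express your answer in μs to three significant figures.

A = πr² = π(2.030×10^-2 m)² = 1.2946×10^-3 m².
L = μ₀N²A/ℓ = (4π×10⁻⁷)(3000)²(1.2946×10^-3)/(0.244) = 6.001×10^-2 H.
τ = L/R = (6.001×10^-2)/(746) = 8.044×10^-5 s.

τ ≈ 80.4 μs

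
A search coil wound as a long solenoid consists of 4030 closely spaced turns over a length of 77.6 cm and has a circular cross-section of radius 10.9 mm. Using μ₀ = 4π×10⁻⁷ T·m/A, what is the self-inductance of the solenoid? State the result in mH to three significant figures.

L ≈ 9.82 mH

A = πr² = π(1.090×10^-2 m)² = 3.733×10^-4 m².
For a long solenoid, L = μ₀N²A/ℓ.
L = (4π×10⁻⁷)(4030)²(3.733×10^-4)/(0.776 m) = 9.817×10^-3 H.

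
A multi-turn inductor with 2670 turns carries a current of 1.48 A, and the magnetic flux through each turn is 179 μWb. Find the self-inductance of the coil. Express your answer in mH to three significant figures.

L ≈ 323 mH

Self-inductance is defined by L = NΦ_B/I (flux linkage over current).
L = (2670)(1.790×10^-4 Wb)/(1.48 A) = 0.3229 H.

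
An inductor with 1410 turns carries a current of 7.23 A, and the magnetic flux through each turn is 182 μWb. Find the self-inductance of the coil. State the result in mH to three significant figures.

Self-inductance is defined by L = NΦ_B/I (flux linkage over current).
L = (1410)(1.820×10^-4 Wb)/(7.23 A) = 3.549×10^-2 H.

L ≈ 35.5 mH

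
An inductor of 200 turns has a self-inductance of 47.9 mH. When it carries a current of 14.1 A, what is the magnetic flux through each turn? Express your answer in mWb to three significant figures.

Φ_B ≈ 3.38 mWb

From L = NΦ_B/I, the flux per turn is Φ_B = LI/N.
Φ_B = (4.790×10^-2 H)(14.1 A)/200 = 3.377×10^-3 Wb.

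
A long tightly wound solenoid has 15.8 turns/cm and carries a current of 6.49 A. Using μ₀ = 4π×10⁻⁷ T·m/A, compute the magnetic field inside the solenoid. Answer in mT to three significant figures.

B ≈ 12.9 mT

Inside a long solenoid, B = μ₀nI.
B = (4π×10⁻⁷)(1.580×10^3 m⁻¹)(6.49 A) = 1.289×10^-2 T.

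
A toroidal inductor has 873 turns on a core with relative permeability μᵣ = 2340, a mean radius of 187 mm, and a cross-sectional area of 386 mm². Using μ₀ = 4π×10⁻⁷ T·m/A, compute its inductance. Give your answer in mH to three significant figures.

For a thin toroid, L = μ₀μᵣN²A/(2πR).
L = (4π×10⁻⁷)(2340)(873)²(3.860×10^-4) / (2π×0.187 m) = 0.7362 H.

L ≈ 736 mH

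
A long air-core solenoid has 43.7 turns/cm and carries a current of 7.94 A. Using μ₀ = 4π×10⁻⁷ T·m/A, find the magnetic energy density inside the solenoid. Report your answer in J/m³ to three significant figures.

B = μ₀nI = (4π×10⁻⁷)(4.370×10^3)(7.94) = 4.360×10^-2 T.
u = B²/(2μ₀) = (4.360×10^-2)²/(2×4π×10⁻⁷) = 756.46 J/m³.

u ≈ 756 J/m³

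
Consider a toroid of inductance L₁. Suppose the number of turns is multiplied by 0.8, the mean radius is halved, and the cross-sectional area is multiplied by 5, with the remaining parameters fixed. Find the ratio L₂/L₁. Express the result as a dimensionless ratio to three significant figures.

L₂/L₁ = 6.40

For a toroid, L ∝ μᵣN²A/R.
L₂/L₁ = (0.8)^2 × (0.5)^-1 × (5) = 6.40.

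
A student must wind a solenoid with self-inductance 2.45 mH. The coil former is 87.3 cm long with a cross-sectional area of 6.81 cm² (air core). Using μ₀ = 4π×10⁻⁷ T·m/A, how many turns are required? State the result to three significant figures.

N ≈ 1580 turns

A = 6.81 cm² = 6.810×10^-4 m².
From L = μ₀N²A/ℓ, N = √(Lℓ / (μ₀A)).
N = √[(2.450×10^-3)(0.873) / ((4π×10⁻⁷)×6.810×10^-4)] = √(2.499×10^6) ≈ 1580.9.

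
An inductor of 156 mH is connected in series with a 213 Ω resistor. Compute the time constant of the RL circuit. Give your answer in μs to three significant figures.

τ ≈ 732 μs

τ = L/R = (0.156 H)/(213 Ω) = 7.324×10^-4 s.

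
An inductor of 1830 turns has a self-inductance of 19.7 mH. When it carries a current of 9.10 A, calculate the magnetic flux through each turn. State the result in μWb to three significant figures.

From L = NΦ_B/I, the flux per turn is Φ_B = LI/N.
Φ_B = (1.970×10^-2 H)(9.10 A)/1830 = 9.796×10^-5 Wb.

Φ_B ≈ 98.0 μWb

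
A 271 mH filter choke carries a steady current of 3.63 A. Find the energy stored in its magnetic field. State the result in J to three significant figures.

U ≈ 1.79 J

Stored magnetic energy: U = ½LI².
U = ½(0.271 H)(3.63 A)² = 1.785 J.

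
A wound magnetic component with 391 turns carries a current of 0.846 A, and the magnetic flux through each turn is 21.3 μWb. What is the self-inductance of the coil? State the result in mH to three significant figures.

Self-inductance is defined by L = NΦ_B/I (flux linkage over current).
L = (391)(2.130×10^-5 Wb)/(0.846 A) = 9.844×10^-3 H.

L ≈ 9.84 mH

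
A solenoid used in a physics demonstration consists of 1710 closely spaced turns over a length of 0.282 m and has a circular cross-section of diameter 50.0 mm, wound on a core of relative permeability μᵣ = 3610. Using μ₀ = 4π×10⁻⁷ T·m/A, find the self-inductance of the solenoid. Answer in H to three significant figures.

L ≈ 92.4 H

A = π(d/2)² = π(2.500×10^-2 m)² = 1.963×10^-3 m².
For a long solenoid, L = μ₀μᵣN²A/ℓ.
L = (4π×10⁻⁷)(3610)(1710)²(1.963×10^-3)/(0.282 m) = 92.36 H.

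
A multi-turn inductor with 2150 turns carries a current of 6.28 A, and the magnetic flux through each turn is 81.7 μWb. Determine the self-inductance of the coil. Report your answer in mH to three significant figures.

L ≈ 28.0 mH

Self-inductance is defined by L = NΦ_B/I (flux linkage over current).
L = (2150)(8.170×10^-5 Wb)/(6.28 A) = 2.797×10^-2 H.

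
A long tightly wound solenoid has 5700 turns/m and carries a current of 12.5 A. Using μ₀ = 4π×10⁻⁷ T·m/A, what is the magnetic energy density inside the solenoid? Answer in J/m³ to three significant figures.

u ≈ 3190 J/m³

B = μ₀nI = (4π×10⁻⁷)(5.700×10^3)(12.5) = 8.954×10^-2 T.
u = B²/(2μ₀) = (8.954×10^-2)²/(2×4π×10⁻⁷) = 3.190×10^3 J/m³.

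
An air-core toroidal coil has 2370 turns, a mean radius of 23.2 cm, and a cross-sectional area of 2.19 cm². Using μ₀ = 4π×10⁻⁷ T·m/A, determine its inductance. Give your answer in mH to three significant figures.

L ≈ 1.06 mH

For a thin toroid, L = μ₀N²A/(2πR).
L = (4π×10⁻⁷)(2370)²(2.190×10^-4) / (2π×0.232 m) = 1.060×10^-3 H.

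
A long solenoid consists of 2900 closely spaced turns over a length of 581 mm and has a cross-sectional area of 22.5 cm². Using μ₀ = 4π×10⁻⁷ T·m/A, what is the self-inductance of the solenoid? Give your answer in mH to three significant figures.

L ≈ 40.9 mH

A = 22.5 cm² = 2.250×10^-3 m².
For a long solenoid, L = μ₀N²A/ℓ.
L = (4π×10⁻⁷)(2900)²(2.250×10^-3)/(0.581 m) = 4.093×10^-2 H.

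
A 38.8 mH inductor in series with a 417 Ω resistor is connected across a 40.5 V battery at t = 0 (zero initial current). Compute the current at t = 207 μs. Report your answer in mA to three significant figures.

τ = L/R = 3.880×10^-2/417 = 9.3046×10^-5 s; final current I_∞ = ε/R = 40.5/417 = 9.712×10^-2 A.
I(t) = I_∞(1 − e^(−t/τ)) with t/τ = 2.225.
I = (9.712×10^-2)(1 − e^(−2.225)) = 8.662×10^-2 A.

I ≈ 86.6 mA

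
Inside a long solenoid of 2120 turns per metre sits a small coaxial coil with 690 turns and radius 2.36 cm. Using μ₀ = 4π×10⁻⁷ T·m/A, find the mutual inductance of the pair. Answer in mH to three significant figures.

The outer solenoid produces a uniform field B₁ = μ₀n₁I₁ across the inner coil,
so the flux linkage is N₂Φ = N₂B₁A₂ = μ₀n₁N₂A₂·I₁, giving M = μ₀n₁N₂A₂.
A₂ = πr² = π(2.360×10^-2 m)² = 1.750×10^-3 m².
M = (4π×10⁻⁷)(2120)(690)(1.750×10^-3) = 3.216×10^-3 H.

M ≈ 3.22 mH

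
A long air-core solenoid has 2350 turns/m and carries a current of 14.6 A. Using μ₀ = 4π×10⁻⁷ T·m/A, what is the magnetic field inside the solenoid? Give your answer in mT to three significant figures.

Inside a long solenoid, B = μ₀nI.
B = (4π×10⁻⁷)(2.350×10^3 m⁻¹)(14.6 A) = 4.312×10^-2 T.

B ≈ 43.1 mT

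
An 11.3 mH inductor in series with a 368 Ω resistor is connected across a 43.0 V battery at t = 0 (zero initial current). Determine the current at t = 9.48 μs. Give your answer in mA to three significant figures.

τ = L/R = 1.130×10^-2/368 = 3.071×10^-5 s; final current I_∞ = ε/R = 43.0/368 = 0.1168 A.
I(t) = I_∞(1 − e^(−t/τ)) with t/τ = 0.309.
I = (0.1168)(1 − e^(−0.309)) = 3.104×10^-2 A.

I ≈ 31.0 mA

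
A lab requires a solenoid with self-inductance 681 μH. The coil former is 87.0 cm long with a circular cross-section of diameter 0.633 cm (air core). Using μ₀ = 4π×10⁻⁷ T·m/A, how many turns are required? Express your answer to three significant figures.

N ≈ 3870 turns

A = π(d/2)² = π(3.165×10^-3 m)² = 3.147×10^-5 m².
From L = μ₀N²A/ℓ, N = √(Lℓ / (μ₀A)).
N = √[(6.810×10^-4)(0.87) / ((4π×10⁻⁷)×3.147×10^-5)] = √(1.498×10^7) ≈ 3870.6.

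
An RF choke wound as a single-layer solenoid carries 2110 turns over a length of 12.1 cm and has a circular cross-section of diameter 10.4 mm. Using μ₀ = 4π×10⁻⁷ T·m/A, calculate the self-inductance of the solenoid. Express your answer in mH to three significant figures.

L ≈ 3.93 mH

A = π(d/2)² = π(5.200×10^-3 m)² = 8.4949×10^-5 m².
For a long solenoid, L = μ₀N²A/ℓ.
L = (4π×10⁻⁷)(2110)²(8.4949×10^-5)/(0.121 m) = 3.928×10^-3 H.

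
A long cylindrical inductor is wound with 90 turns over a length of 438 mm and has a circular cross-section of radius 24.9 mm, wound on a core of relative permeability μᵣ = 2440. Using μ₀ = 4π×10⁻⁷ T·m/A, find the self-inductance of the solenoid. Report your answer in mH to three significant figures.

A = πr² = π(2.490×10^-2 m)² = 1.948×10^-3 m².
For a long solenoid, L = μ₀μᵣN²A/ℓ.
L = (4π×10⁻⁷)(2440)(90)²(1.948×10^-3)/(0.438 m) = 0.1104 H.

L ≈ 110 mH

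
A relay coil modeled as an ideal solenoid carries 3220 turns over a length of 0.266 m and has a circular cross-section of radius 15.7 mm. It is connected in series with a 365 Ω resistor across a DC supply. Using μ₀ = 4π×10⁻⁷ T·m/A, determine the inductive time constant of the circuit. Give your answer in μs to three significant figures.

τ ≈ 104 μs

A = πr² = π(1.570×10^-2 m)² = 7.744×10^-4 m².
L = μ₀N²A/ℓ = (4π×10⁻⁷)(3220)²(7.744×10^-4)/(0.266) = 3.793×10^-2 H.
τ = L/R = (3.793×10^-2)/(365) = 1.039×10^-4 s.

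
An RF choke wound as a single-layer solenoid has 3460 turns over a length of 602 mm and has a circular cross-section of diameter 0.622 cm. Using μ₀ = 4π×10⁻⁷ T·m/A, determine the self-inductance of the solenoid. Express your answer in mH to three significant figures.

L ≈ 0.759 mH

A = π(d/2)² = π(3.110×10^-3 m)² = 3.039×10^-5 m².
For a long solenoid, L = μ₀N²A/ℓ.
L = (4π×10⁻⁷)(3460)²(3.039×10^-5)/(0.602 m) = 7.593×10^-4 H.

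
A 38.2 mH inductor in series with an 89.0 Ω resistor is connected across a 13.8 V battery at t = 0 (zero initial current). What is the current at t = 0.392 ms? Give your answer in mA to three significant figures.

I ≈ 92.8 mA

τ = L/R = 3.820×10^-2/89.0 = 4.292×10^-4 s; final current I_∞ = ε/R = 13.8/89.0 = 0.1551 A.
I(t) = I_∞(1 − e^(−t/τ)) with t/τ = 0.913.
I = (0.1551)(1 − e^(−0.913)) = 9.2848×10^-2 A.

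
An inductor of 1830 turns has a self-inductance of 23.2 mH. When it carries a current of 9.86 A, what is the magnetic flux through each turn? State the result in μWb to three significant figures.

Φ_B ≈ 125 μWb

From L = NΦ_B/I, the flux per turn is Φ_B = LI/N.
Φ_B = (2.320×10^-2 H)(9.86 A)/1830 = 1.250×10^-4 Wb.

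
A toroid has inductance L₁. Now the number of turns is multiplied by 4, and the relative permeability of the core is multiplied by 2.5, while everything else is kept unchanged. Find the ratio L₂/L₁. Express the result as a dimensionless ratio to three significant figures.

For a toroid, L ∝ μᵣN²A/R.
L₂/L₁ = (4)^2 × (2.5) = 40.0.

L₂/L₁ = 40.0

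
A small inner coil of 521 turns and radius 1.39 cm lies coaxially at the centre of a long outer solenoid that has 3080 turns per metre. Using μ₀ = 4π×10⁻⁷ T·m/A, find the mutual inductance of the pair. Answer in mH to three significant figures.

M ≈ 1.22 mH

The outer solenoid produces a uniform field B₁ = μ₀n₁I₁ across the inner coil,
so the flux linkage is N₂Φ = N₂B₁A₂ = μ₀n₁N₂A₂·I₁, giving M = μ₀n₁N₂A₂.
A₂ = πr² = π(1.390×10^-2 m)² = 6.070×10^-4 m².
M = (4π×10⁻⁷)(3080)(521)(6.070×10^-4) = 1.224×10^-3 H.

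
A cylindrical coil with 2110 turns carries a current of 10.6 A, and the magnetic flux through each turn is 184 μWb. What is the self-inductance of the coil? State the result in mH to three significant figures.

L ≈ 36.6 mH

Self-inductance is defined by L = NΦ_B/I (flux linkage over current).
L = (2110)(1.840×10^-4 Wb)/(10.6 A) = 3.663×10^-2 H.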